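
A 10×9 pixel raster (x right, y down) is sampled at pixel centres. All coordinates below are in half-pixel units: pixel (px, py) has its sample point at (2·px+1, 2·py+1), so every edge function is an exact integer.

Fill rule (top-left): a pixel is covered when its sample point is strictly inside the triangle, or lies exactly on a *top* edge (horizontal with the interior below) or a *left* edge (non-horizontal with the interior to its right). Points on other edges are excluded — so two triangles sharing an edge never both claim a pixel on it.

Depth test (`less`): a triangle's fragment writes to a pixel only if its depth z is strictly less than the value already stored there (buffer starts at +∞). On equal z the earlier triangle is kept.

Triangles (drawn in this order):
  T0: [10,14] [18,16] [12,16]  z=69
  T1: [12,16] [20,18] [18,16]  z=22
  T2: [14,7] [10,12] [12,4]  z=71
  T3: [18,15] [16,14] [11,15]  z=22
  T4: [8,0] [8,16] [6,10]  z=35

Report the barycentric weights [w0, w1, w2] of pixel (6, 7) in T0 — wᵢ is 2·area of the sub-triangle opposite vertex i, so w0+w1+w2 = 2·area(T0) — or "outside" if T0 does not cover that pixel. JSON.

T0:
  2·area = 12
  edge (10, 14)→(18, 16): d=(8,2) right/bottom  bias=-1
  edge (18, 16)→(12, 16): d=(-6,0) right/bottom  bias=-1
  edge (12, 16)→(10, 14): d=(-2,-2) top-left  bias=+0
    (0,2)@(1, 5): e=[-54,66,0] → ·  [on edge]
    (1,3)@(3, 7): e=[-42,54,0] → ·  [on edge]
    (2,4)@(5, 9): e=[-30,42,0] → ·  [on edge]
    (3,5)@(7, 11): e=[-18,30,0] → ·  [on edge]
    (4,6)@(9, 13): e=[-6,18,0] → ·  [on edge]
    (5,7)@(11, 15): e=[6,6,0] → █  [on edge]
    (6,7)@(13, 15): e=[2,6,4] → █
    (7,7)@(15, 15): e=[-2,6,8] → ·
    (5,8)@(11, 17): e=[22,-6,-4] → ·
    (6,8)@(13, 17): e=[18,-6,0] → ·  [on edge]
  covered (2 px):
    · · · · · · · · · ·
    · · · · · · · · · ·
    · · · · · · · · · ·
    · · · · · · · · · ·
    · · · · · · · · · ·
    · · · · · · · · · ·
    · · · · · · · · · ·
    · · · · · █ █ · · ·
    · · · · · · · · · ·
T1:
  2·area = 12  (B↔C swapped to make it positive)
  edge (12, 16)→(18, 16): d=(6,0) top-left  bias=+0
  edge (18, 16)→(20, 18): d=(2,2) right/bottom  bias=-1
  edge (20, 18)→(12, 16): d=(-8,-2) top-left  bias=+0
    (1,0)@(3, 1): e=[-90,0,102] → ·  [on edge]
    (2,1)@(5, 3): e=[-78,0,90] → ·  [on edge]
    (3,2)@(7, 5): e=[-66,0,78] → ·  [on edge]
    (4,3)@(9, 7): e=[-54,0,66] → ·  [on edge]
    (5,4)@(11, 9): e=[-42,0,54] → ·  [on edge]
    (6,5)@(13, 11): e=[-30,0,42] → ·  [on edge]
    (7,6)@(15, 13): e=[-18,0,30] → ·  [on edge]
    (8,7)@(17, 15): e=[-6,0,18] → ·  [on edge]
    (8,8)@(17, 17): e=[6,4,2] → █
    (9,8)@(19, 17): e=[6,0,6] → ·  [on edge]
  covered (1 px):
    · · · · · · · · · ·
    · · · · · · · · · ·
    · · · · · · · · · ·
    · · · · · · · · · ·
    · · · · · · · · · ·
    · · · · · · · · · ·
    · · · · · · · · · ·
    · · · · · · · · · ·
    · · · · · · · · █ ·
T2:
  2·area = 22
  edge (14, 7)→(10, 12): d=(-4,5) right/bottom  bias=-1
  edge (10, 12)→(12, 4): d=(2,-8) top-left  bias=+0
  edge (12, 4)→(14, 7): d=(2,3) right/bottom  bias=-1
    (6,3)@(13, 7): e=[5,14,3] → █
    (7,3)@(15, 7): e=[-5,30,-3] → ·
    (5,4)@(11, 9): e=[7,2,13] → █
    (6,4)@(13, 9): e=[-3,18,7] → ·
    (5,5)@(11, 11): e=[-1,6,17] → ·
  covered (2 px):
    · · · · · · · · · ·
    · · · · · · · · · ·
    · · · · · · · · · ·
    · · · · · · █ · · ·
    · · · · · █ · · · ·
    · · · · · · · · · ·
    · · · · · · · · · ·
    · · · · · · · · · ·
    · · · · · · · · · ·
T3:
  2·area = 7  (B↔C swapped to make it positive)
  edge (18, 15)→(11, 15): d=(-7,0) right/bottom  bias=-1
  edge (11, 15)→(16, 14): d=(5,-1) top-left  bias=+0
  edge (16, 14)→(18, 15): d=(2,1) right/bottom  bias=-1
    (0,7)@(1, 15): e=[0,-10,17] → ·  [on edge]
    (1,7)@(3, 15): e=[0,-8,15] → ·  [on edge]
    (2,7)@(5, 15): e=[0,-6,13] → ·  [on edge]
    (3,7)@(7, 15): e=[0,-4,11] → ·  [on edge]
    (4,7)@(9, 15): e=[0,-2,9] → ·  [on edge]
    (5,7)@(11, 15): e=[0,0,7] → ·  [on edge]
    (6,7)@(13, 15): e=[0,2,5] → ·  [on edge]
    (7,7)@(15, 15): e=[0,4,3] → ·  [on edge]
    (8,7)@(17, 15): e=[0,6,1] → ·  [on edge]
    (9,7)@(19, 15): e=[0,8,-1] → ·  [on edge]
    (0,8)@(1, 17): e=[-14,0,21] → ·  [on edge]
  covered (0 px):
    · · · · · · · · · ·
    · · · · · · · · · ·
    · · · · · · · · · ·
    · · · · · · · · · ·
    · · · · · · · · · ·
    · · · · · · · · · ·
    · · · · · · · · · ·
    · · · · · · · · · ·
    · · · · · · · · · ·
T4:
  2·area = 32
  edge (8, 0)→(8, 16): d=(0,16) right/bottom  bias=-1
  edge (8, 16)→(6, 10): d=(-2,-6) top-left  bias=+0
  edge (6, 10)→(8, 0): d=(2,-10) top-left  bias=+0
    (1,0)@(3, 1): e=[80,0,-48] → ·  [on edge]
    (3,2)@(7, 5): e=[16,16,0] → █  [on edge]
    (4,2)@(9, 5): e=[-16,28,20] → ·
    (2,3)@(5, 7): e=[48,0,-16] → ·  [on edge]
    (3,3)@(7, 7): e=[16,12,4] → █
    (4,3)@(9, 7): e=[-16,24,24] → ·
    (3,4)@(7, 9): e=[16,8,8] → █
    (4,4)@(9, 9): e=[-16,20,28] → ·
    (3,5)@(7, 11): e=[16,4,12] → █
    (4,5)@(9, 11): e=[-16,16,32] → ·
    (3,6)@(7, 13): e=[16,0,16] → █  [on edge]
    (4,6)@(9, 13): e=[-16,12,36] → ·
    (2,7)@(5, 15): e=[48,-16,0] → ·  [on edge]
  covered (5 px):
    · · · · · · · · · ·
    · · · · · · · · · ·
    · · · █ · · · · · ·
    · · · █ · · · · · ·
    · · · █ · · · · · ·
    · · · █ · · · · · ·
    · · · █ · · · · · ·
    · · · · · · · · · ·
    · · · · · · · · · ·

Answer: [6,4,2]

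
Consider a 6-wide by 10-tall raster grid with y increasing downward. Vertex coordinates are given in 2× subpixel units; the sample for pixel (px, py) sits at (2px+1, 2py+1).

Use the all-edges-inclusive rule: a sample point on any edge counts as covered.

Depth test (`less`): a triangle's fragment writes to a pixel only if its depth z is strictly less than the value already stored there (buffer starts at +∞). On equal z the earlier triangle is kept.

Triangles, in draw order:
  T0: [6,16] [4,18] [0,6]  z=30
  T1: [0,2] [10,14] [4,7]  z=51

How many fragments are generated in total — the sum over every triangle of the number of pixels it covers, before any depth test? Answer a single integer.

T0:
  2·area = 32
  edge (6, 16)→(4, 18): d=(-2,2) inclusive
  edge (4, 18)→(0, 6): d=(-4,-12) inclusive
  edge (0, 6)→(6, 16): d=(6,10) inclusive
    (0,4)@(1, 9): e=[24,0,8] → #  [on edge]
    (1,4)@(3, 9): e=[20,24,-12] → ·
    (0,5)@(1, 11): e=[20,-8,20] → ·
    (1,5)@(3, 11): e=[16,16,0] → #  [on edge]
    (2,5)@(5, 11): e=[12,40,-20] → ·
    (5,5)@(11, 11): e=[0,112,-80] → ·  [on edge]
    (1,6)@(3, 13): e=[12,8,12] → #
    (2,6)@(5, 13): e=[8,32,-8] → ·
    (4,6)@(9, 13): e=[0,80,-48] → ·  [on edge]
    (1,7)@(3, 15): e=[8,0,24] → #  [on edge]
    (2,7)@(5, 15): e=[4,24,4] → #
    (3,7)@(7, 15): e=[0,48,-16] → ·  [on edge]
    (2,8)@(5, 17): e=[0,16,16] → #  [on edge]
    (1,9)@(3, 19): e=[0,-16,48] → ·  [on edge]
  covered (6 px):
    · · · · · ·
    · · · · · ·
    · · · · · ·
    · · · · · ·
    # · · · · ·
    · # · · · ·
    · # · · · ·
    · # # · · ·
    · · # · · ·
    · · · · · ·
T1:
  2·area = 2
  edge (0, 2)→(10, 14): d=(10,12) inclusive
  edge (10, 14)→(4, 7): d=(-6,-7) inclusive
  edge (4, 7)→(0, 2): d=(-4,-5) inclusive
  covered (0 px):
    · · · · · ·
    · · · · · ·
    · · · · · ·
    · · · · · ·
    · · · · · ·
    · · · · · ·
    · · · · · ·
    · · · · · ·
    · · · · · ·
    · · · · · ·

Final: 6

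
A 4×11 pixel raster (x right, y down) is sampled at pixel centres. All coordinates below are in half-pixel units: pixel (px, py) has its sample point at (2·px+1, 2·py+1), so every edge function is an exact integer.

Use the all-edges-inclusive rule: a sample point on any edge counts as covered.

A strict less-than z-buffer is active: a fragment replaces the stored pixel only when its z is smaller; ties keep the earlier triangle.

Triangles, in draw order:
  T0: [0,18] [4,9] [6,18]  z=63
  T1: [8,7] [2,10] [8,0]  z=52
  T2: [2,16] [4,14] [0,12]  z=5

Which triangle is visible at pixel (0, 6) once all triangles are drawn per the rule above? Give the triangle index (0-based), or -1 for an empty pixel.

T0:
  2·area = 54
  edge (0, 18)→(4, 9): d=(4,-9) inclusive
  edge (4, 9)→(6, 18): d=(2,9) inclusive
  edge (6, 18)→(0, 18): d=(-6,0) inclusive
    (1,6)@(3, 13): e=[7,17,30] → X
    (2,6)@(5, 13): e=[25,-1,30] → .
    (1,7)@(3, 15): e=[15,21,18] → X
    (2,7)@(5, 15): e=[33,3,18] → X
    (3,7)@(7, 15): e=[51,-15,18] → .
    (0,8)@(1, 17): e=[5,43,6] → X
    (3,8)@(7, 17): e=[59,-11,6] → .
    (0,9)@(1, 19): e=[13,47,-6] → .
    (1,9)@(3, 19): e=[31,29,-6] → .
    (2,9)@(5, 19): e=[49,11,-6] → .
  covered (6 px):
    . . . .
    . . . .
    . . . .
    . . . .
    . . . .
    . . . .
    . X . .
    . X X .
    X X X .
    . . . .
    . . . .
T1:
  2·area = 42
  edge (8, 7)→(2, 10): d=(-6,3) inclusive
  edge (2, 10)→(8, 0): d=(6,-10) inclusive
  edge (8, 0)→(8, 7): d=(0,7) inclusive
    (3,1)@(7, 3): e=[27,8,7] → X
    (2,2)@(5, 5): e=[21,0,21] → X  [on edge]
    (2,3)@(5, 7): e=[9,12,21] → X
    (1,4)@(3, 9): e=[3,4,35] → X
    (2,4)@(5, 9): e=[-3,24,21] → .
    (3,4)@(7, 9): e=[-9,44,7] → .
    (1,5)@(3, 11): e=[-9,16,35] → .
  covered (6 px):
    . . . .
    . . . X
    . . X X
    . . X X
    . X . .
    . . . .
    . . . .
    . . . .
    . . . .
    . . . .
    . . . .
T2:
  2·area = 12  (B↔C swapped to make it positive)
  edge (2, 16)→(0, 12): d=(-2,-4) inclusive
  edge (0, 12)→(4, 14): d=(4,2) inclusive
  edge (4, 14)→(2, 16): d=(-2,2) inclusive
    (3,5)@(7, 11): e=[30,-18,0] → .  [on edge]
    (0,6)@(1, 13): e=[2,2,8] → X
    (1,6)@(3, 13): e=[10,-2,4] → .
    (2,6)@(5, 13): e=[18,-6,0] → .  [on edge]
    (0,7)@(1, 15): e=[-2,10,4] → .
    (1,7)@(3, 15): e=[6,6,0] → X  [on edge]
    (2,7)@(5, 15): e=[14,2,-4] → .
    (0,8)@(1, 17): e=[-6,18,0] → .  [on edge]
    (1,8)@(3, 17): e=[2,14,-4] → .
  covered (2 px):
    . . . .
    . . . .
    . . . .
    . . . .
    . . . .
    . . . .
    X . . .
    . X . .
    . . . .
    . . . .
    . . . .

Z-buffer (winner per pixel, '.' = empty):
  . . . .
  . . . 1
  . . 1 1
  . . 1 1
  . 1 . .
  . . . .
  2 0 . .
  . 2 0 .
  0 0 0 .
  . . . .
  . . . .

Final: 2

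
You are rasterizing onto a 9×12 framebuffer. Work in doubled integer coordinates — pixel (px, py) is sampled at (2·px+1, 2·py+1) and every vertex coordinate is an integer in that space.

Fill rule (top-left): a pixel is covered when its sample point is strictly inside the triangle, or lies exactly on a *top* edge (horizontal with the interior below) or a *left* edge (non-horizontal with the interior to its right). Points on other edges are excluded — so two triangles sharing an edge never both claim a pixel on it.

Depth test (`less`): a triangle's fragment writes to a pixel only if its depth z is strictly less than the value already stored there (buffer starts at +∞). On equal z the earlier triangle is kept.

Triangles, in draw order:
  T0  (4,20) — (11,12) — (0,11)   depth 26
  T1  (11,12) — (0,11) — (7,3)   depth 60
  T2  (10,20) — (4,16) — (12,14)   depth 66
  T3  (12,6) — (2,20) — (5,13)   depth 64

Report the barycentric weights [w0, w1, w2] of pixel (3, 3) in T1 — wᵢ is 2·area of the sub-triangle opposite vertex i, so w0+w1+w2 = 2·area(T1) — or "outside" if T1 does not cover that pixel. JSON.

T0:
  2·area = 95  (B↔C swapped to make it positive)
  edge (4, 20)→(0, 11): d=(-4,-9) top-left  bias=+0
  edge (0, 11)→(11, 12): d=(11,1) right/bottom  bias=-1
  edge (11, 12)→(4, 20): d=(-7,8) right/bottom  bias=-1
    (0,6)@(1, 13): e=[1,21,73] → X
    (1,6)@(3, 13): e=[19,19,57] → X
    (2,6)@(5, 13): e=[37,17,41] → X
    (3,6)@(7, 13): e=[55,15,25] → X
    (4,6)@(9, 13): e=[73,13,9] → X
    (5,6)@(11, 13): e=[91,11,-7] → .
    (0,7)@(1, 15): e=[-7,43,59] → .
    (1,7)@(3, 15): e=[11,41,43] → X
    (4,7)@(9, 15): e=[65,35,-5] → .
    (1,8)@(3, 17): e=[3,63,29] → X
    (3,8)@(7, 17): e=[39,59,-3] → .
    (1,9)@(3, 19): e=[-5,85,15] → .
  covered (10 px):
    . . . . . . . . .
    . . . . . . . . .
    . . . . . . . . .
    . . . . . . . . .
    . . . . . . . . .
    . . . . . . . . .
    X X X X X . . . .
    . X X X . . . . .
    . X X . . . . . .
    . . . . . . . . .
    . . . . . . . . .
    . . . . . . . . .
T1:
  2·area = 95
  edge (11, 12)→(0, 11): d=(-11,-1) top-left  bias=+0
  edge (0, 11)→(7, 3): d=(7,-8) top-left  bias=+0
  edge (7, 3)→(11, 12): d=(4,9) right/bottom  bias=-1
    (3,1)@(7, 3): e=[95,0,0] → .  [on edge]
    (3,2)@(7, 5): e=[73,14,8] → X
    (4,2)@(9, 5): e=[75,30,-10] → .
    (2,3)@(5, 7): e=[49,12,34] → X
    (4,3)@(9, 7): e=[53,44,-2] → .
    (1,4)@(3, 9): e=[25,10,60] → X
    (4,4)@(9, 9): e=[31,58,6] → X
    (5,4)@(11, 9): e=[33,74,-12] → .
    (0,5)@(1, 11): e=[1,8,86] → X
    (5,5)@(11, 11): e=[11,88,-4] → .
    (0,6)@(1, 13): e=[-21,22,94] → .
    (1,6)@(3, 13): e=[-19,38,76] → .
    (7,10)@(15, 21): e=[-95,190,0] → .  [on edge]
  covered (12 px):
    . . . . . . . . .
    . . . . . . . . .
    . . . X . . . . .
    . . X X . . . . .
    . X X X X . . . .
    X X X X X . . . .
    . . . . . . . . .
    . . . . . . . . .
    . . . . . . . . .
    . . . . . . . . .
    . . . . . . . . .
    . . . . . . . . .
T2:
  2·area = 44
  edge (10, 20)→(4, 16): d=(-6,-4) top-left  bias=+0
  edge (4, 16)→(12, 14): d=(8,-2) top-left  bias=+0
  edge (12, 14)→(10, 20): d=(-2,6) right/bottom  bias=-1
    (7,2)@(15, 5): e=[110,-66,0] → .  [on edge]
    (6,5)@(13, 11): e=[66,-22,0] → .  [on edge]
    (4,7)@(9, 15): e=[26,2,16] → X
    (5,7)@(11, 15): e=[34,6,4] → X
    (6,7)@(13, 15): e=[42,10,-8] → .
    (3,8)@(7, 17): e=[6,14,24] → X
    (5,8)@(11, 17): e=[22,22,0] → .  [on edge]
    (3,9)@(7, 19): e=[-6,30,20] → .
    (4,9)@(9, 19): e=[2,34,8] → X
    (5,9)@(11, 19): e=[10,38,-4] → .
    (4,10)@(9, 21): e=[-10,50,4] → .
    (4,11)@(9, 23): e=[-22,66,0] → .  [on edge]
  covered (5 px):
    . . . . . . . . .
    . . . . . . . . .
    . . . . . . . . .
    . . . . . . . . .
    . . . . . . . . .
    . . . . . . . . .
    . . . . . . . . .
    . . . . X X . . .
    . . . X X . . . .
    . . . . X . . . .
    . . . . . . . . .
    . . . . . . . . .
T3:
  2·area = 28
  edge (12, 6)→(2, 20): d=(-10,14) right/bottom  bias=-1
  edge (2, 20)→(5, 13): d=(3,-7) top-left  bias=+0
  edge (5, 13)→(12, 6): d=(7,-7) top-left  bias=+0
    (8,0)@(17, 1): e=[-20,48,0] → .  [on edge]
    (7,1)@(15, 3): e=[-12,40,0] → .  [on edge]
    (6,2)@(13, 5): e=[-4,32,0] → .  [on edge]
    (5,3)@(11, 7): e=[4,24,0] → X  [on edge]
    (6,3)@(13, 7): e=[-24,38,14] → .
    (4,4)@(9, 9): e=[12,16,0] → X  [on edge]
    (5,4)@(11, 9): e=[-16,30,14] → .
    (3,5)@(7, 11): e=[20,8,0] → X  [on edge]
    (4,5)@(9, 11): e=[-8,22,14] → .
    (2,6)@(5, 13): e=[28,0,0] → X  [on edge]
    (3,6)@(7, 13): e=[0,14,14] → .  [on edge]
    (1,7)@(3, 15): e=[36,-8,0] → .  [on edge]
    (0,8)@(1, 17): e=[44,-16,0] → .  [on edge]
  covered (5 px):
    . . . . . . . . .
    . . . . . . . . .
    . . . . . . . . .
    . . . . . X . . .
    . . . . X . . . .
    . . . X . . . . .
    . . X . . . . . .
    . . X . . . . . .
    . . . . . . . . .
    . . . . . . . . .
    . . . . . . . . .
    . . . . . . . . .

Final: [28,16,51]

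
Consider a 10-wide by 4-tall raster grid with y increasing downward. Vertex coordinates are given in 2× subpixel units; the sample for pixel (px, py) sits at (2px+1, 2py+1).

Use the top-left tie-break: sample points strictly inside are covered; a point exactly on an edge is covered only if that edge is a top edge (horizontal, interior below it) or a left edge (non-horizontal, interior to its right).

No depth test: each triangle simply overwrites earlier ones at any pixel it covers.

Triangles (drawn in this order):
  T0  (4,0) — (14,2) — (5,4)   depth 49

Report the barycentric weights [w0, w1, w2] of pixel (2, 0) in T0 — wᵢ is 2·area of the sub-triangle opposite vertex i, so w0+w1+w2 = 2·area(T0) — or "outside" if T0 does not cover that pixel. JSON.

T0:
  2·area = 38
  edge (4, 0)→(14, 2): d=(10,2) right/bottom  bias=-1
  edge (14, 2)→(5, 4): d=(-9,2) right/bottom  bias=-1
  edge (5, 4)→(4, 0): d=(-1,-4) top-left  bias=+0
    (2,0)@(5, 1): e=[8,27,3] → #
    (3,0)@(7, 1): e=[4,23,11] → #
    (4,0)@(9, 1): e=[0,19,19] → ·  [on edge]
    (2,1)@(5, 3): e=[28,9,1] → #
    (4,1)@(9, 3): e=[20,1,17] → #
    (5,1)@(11, 3): e=[16,-3,25] → ·
    (9,1)@(19, 3): e=[0,-19,57] → ·  [on edge]
    (2,2)@(5, 5): e=[48,-9,-1] → ·
    (3,2)@(7, 5): e=[44,-13,7] → ·
    (4,2)@(9, 5): e=[40,-17,15] → ·
  covered (5 px):
    · · # # · · · · · ·
    · · # # # · · · · ·
    · · · · · · · · · ·
    · · · · · · · · · ·

Final: [27,3,8]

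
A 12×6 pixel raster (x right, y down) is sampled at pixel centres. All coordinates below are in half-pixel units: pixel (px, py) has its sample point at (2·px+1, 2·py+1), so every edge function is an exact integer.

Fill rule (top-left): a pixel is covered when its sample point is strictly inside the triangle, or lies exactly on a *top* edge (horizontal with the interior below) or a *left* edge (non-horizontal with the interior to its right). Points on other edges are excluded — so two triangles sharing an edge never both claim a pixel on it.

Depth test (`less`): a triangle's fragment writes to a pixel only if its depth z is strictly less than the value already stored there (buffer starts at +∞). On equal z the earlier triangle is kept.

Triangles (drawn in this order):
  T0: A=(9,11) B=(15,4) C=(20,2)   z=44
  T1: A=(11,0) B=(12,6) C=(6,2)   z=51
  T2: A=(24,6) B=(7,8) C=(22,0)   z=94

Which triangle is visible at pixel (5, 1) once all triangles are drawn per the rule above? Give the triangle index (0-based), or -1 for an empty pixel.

T0:
  2·area = 23
  edge (9, 11)→(15, 4): d=(6,-7) top-left  bias=+0
  edge (15, 4)→(20, 2): d=(5,-2) top-left  bias=+0
  edge (20, 2)→(9, 11): d=(-11,9) right/bottom  bias=-1
    (7,2)@(15, 5): e=[6,5,12] → █
    (8,2)@(17, 5): e=[20,9,-6] → ·
    (6,3)@(13, 7): e=[4,11,8] → █
    (7,3)@(15, 7): e=[18,15,-10] → ·
    (5,4)@(11, 9): e=[2,17,4] → █
    (6,4)@(13, 9): e=[16,21,-14] → ·
    (4,5)@(9, 11): e=[0,23,0] → ·  [on edge]
    (5,5)@(11, 11): e=[14,27,-18] → ·
  covered (3 px):
    · · · · · · · · · · · ·
    · · · · · · · · · · · ·
    · · · · · · · █ · · · ·
    · · · · · · █ · · · · ·
    · · · · · █ · · · · · ·
    · · · · · · · · · · · ·
T1:
  2·area = 32
  edge (11, 0)→(12, 6): d=(1,6) right/bottom  bias=-1
  edge (12, 6)→(6, 2): d=(-6,-4) top-left  bias=+0
  edge (6, 2)→(11, 0): d=(5,-2) top-left  bias=+0
    (4,0)@(9, 1): e=[13,18,1] → █
    (5,0)@(11, 1): e=[1,26,5] → █
    (6,0)@(13, 1): e=[-11,34,9] → ·
    (4,1)@(9, 3): e=[15,6,11] → █
    (6,1)@(13, 3): e=[-9,22,19] → ·
    (4,2)@(9, 5): e=[17,-6,21] → ·
    (5,2)@(11, 5): e=[5,2,25] → █
    (6,2)@(13, 5): e=[-7,10,29] → ·
    (5,3)@(11, 7): e=[7,-10,35] → ·
  covered (5 px):
    · · · · █ █ · · · · · ·
    · · · · █ █ · · · · · ·
    · · · · · █ · · · · · ·
    · · · · · · · · · · · ·
    · · · · · · · · · · · ·
    · · · · · · · · · · · ·
T2:
  2·area = 106
  edge (24, 6)→(7, 8): d=(-17,2) right/bottom  bias=-1
  edge (7, 8)→(22, 0): d=(15,-8) top-left  bias=+0
  edge (22, 0)→(24, 6): d=(2,6) right/bottom  bias=-1
    (10,0)@(21, 1): e=[91,7,8] → █
    (11,0)@(23, 1): e=[87,23,-4] → ·
    (8,1)@(17, 3): e=[65,5,36] → █
    (9,1)@(19, 3): e=[61,21,24] → █
    (11,1)@(23, 3): e=[53,53,0] → ·  [on edge]
    (6,2)@(13, 5): e=[39,3,64] → █
    (7,2)@(15, 5): e=[35,19,52] → █
    (11,2)@(23, 5): e=[19,83,4] → █
    (4,3)@(9, 7): e=[13,1,92] → █
    (5,3)@(11, 7): e=[9,17,80] → █
    (8,3)@(17, 7): e=[-3,65,44] → ·
    (9,3)@(19, 7): e=[-7,81,32] → ·
  covered (14 px):
    · · · · · · · · · · █ ·
    · · · · · · · · █ █ █ ·
    · · · · · · █ █ █ █ █ █
    · · · · █ █ █ █ · · · ·
    · · · · · · · · · · · ·
    · · · · · · · · · · · ·

Z-buffer (winner per pixel, '.' = empty):
  . . . . 1 1 . . . . 2 .
  . . . . 1 1 . . 2 2 2 .
  . . . . . 1 2 0 2 2 2 2
  . . . . 2 2 0 2 . . . .
  . . . . . 0 . . . . . .
  . . . . . . . . . . . .

Answer: 1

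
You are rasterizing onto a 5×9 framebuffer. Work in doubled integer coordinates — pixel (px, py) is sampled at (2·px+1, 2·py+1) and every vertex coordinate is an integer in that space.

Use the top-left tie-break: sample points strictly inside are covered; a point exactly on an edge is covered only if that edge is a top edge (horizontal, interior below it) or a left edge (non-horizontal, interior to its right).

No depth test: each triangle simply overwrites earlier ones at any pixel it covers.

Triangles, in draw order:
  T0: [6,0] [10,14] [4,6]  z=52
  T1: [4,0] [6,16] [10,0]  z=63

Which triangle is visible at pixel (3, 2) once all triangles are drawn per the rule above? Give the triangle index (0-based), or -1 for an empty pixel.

T0:
  2·area = 52
  edge (6, 0)→(10, 14): d=(4,14) right/bottom  bias=-1
  edge (10, 14)→(4, 6): d=(-6,-8) top-left  bias=+0
  edge (4, 6)→(6, 0): d=(2,-6) top-left  bias=+0
    (2,1)@(5, 3): e=[26,26,0] → █  [on edge]
    (3,1)@(7, 3): e=[-2,42,12] → ·
    (2,2)@(5, 5): e=[34,14,4] → █
    (3,2)@(7, 5): e=[6,30,16] → █
    (4,2)@(9, 5): e=[-22,46,28] → ·
    (2,3)@(5, 7): e=[42,2,8] → █
    (4,3)@(9, 7): e=[-14,34,32] → ·
    (1,4)@(3, 9): e=[78,-26,0] → ·  [on edge]
    (2,4)@(5, 9): e=[50,-10,12] → ·
    (3,4)@(7, 9): e=[22,6,24] → █
    (4,4)@(9, 9): e=[-6,22,36] → ·
    (3,5)@(7, 11): e=[30,-6,28] → ·
    (0,7)@(1, 15): e=[130,-78,0] → ·  [on edge]
  covered (7 px):
    · · · · ·
    · · █ · ·
    · · █ █ ·
    · · █ █ ·
    · · · █ ·
    · · · · █
    · · · · ·
    · · · · ·
    · · · · ·
T1:
  2·area = 96  (B↔C swapped to make it positive)
  edge (4, 0)→(10, 0): d=(6,0) top-left  bias=+0
  edge (10, 0)→(6, 16): d=(-4,16) right/bottom  bias=-1
  edge (6, 16)→(4, 0): d=(-2,-16) top-left  bias=+0
    (2,0)@(5, 1): e=[6,76,14] → █
    (3,0)@(7, 1): e=[6,44,46] → █
    (4,0)@(9, 1): e=[6,12,78] → █
    (2,1)@(5, 3): e=[18,68,10] → █
    (2,2)@(5, 5): e=[30,60,6] → █
    (4,2)@(9, 5): e=[30,-4,70] → ·
    (2,3)@(5, 7): e=[42,52,2] → █
    (4,3)@(9, 7): e=[42,-12,66] → ·
    (2,4)@(5, 9): e=[54,44,-2] → ·
    (3,4)@(7, 9): e=[54,12,30] → █
    (4,4)@(9, 9): e=[54,-20,62] → ·
    (3,5)@(7, 11): e=[66,4,26] → █
  covered (12 px):
    · · █ █ █
    · · █ █ █
    · · █ █ ·
    · · █ █ ·
    · · · █ ·
    · · · █ ·
    · · · · ·
    · · · · ·
    · · · · ·

Z-buffer (winner per pixel, '.' = empty):
  . . 1 1 1
  . . 1 1 1
  . . 1 1 .
  . . 1 1 .
  . . . 1 .
  . . . 1 0
  . . . . .
  . . . . .
  . . . . .

Result: 1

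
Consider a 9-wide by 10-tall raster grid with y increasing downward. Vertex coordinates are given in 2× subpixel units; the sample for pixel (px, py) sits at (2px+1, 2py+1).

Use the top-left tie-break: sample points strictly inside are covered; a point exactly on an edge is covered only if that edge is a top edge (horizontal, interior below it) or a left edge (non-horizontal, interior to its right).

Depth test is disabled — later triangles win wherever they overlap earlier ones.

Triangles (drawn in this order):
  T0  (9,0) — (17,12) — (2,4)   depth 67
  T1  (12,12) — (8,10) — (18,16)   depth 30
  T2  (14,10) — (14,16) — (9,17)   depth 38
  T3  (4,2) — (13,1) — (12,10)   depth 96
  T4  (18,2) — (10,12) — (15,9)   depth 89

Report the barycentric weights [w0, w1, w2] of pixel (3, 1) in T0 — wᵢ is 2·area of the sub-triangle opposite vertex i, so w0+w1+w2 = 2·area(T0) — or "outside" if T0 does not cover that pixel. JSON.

T0:
  2·area = 116
  edge (9, 0)→(17, 12): d=(8,12) right/bottom  bias=-1
  edge (17, 12)→(2, 4): d=(-15,-8) top-left  bias=+0
  edge (2, 4)→(9, 0): d=(7,-4) top-left  bias=+0
    (4,0)@(9, 1): e=[8,101,7] → █
    (5,0)@(11, 1): e=[-16,117,15] → ·
    (2,1)@(5, 3): e=[72,39,5] → █
    (3,1)@(7, 3): e=[48,55,13] → █
    (5,1)@(11, 3): e=[0,87,29] → ·  [on edge]
    (2,2)@(5, 5): e=[88,9,19] → █
    (5,2)@(11, 5): e=[16,57,43] → █
    (6,2)@(13, 5): e=[-8,73,51] → ·
    (2,3)@(5, 7): e=[104,-21,33] → ·
    (3,3)@(7, 7): e=[80,-5,41] → ·
    (4,3)@(9, 7): e=[56,11,49] → █
    (6,3)@(13, 7): e=[8,43,65] → █
    (7,4)@(15, 9): e=[0,29,87] → ·  [on edge]
  covered (12 px):
    · · · · █ · · · ·
    · · █ █ █ · · · ·
    · · █ █ █ █ · · ·
    · · · · █ █ █ · ·
    · · · · · · █ · ·
    · · · · · · · · ·
    · · · · · · · · ·
    · · · · · · · · ·
    · · · · · · · · ·
    · · · · · · · · ·
T1:
  2·area = 4  (B↔C swapped to make it positive)
  edge (12, 12)→(18, 16): d=(6,4) right/bottom  bias=-1
  edge (18, 16)→(8, 10): d=(-10,-6) top-left  bias=+0
  edge (8, 10)→(12, 12): d=(4,2) right/bottom  bias=-1
    (1,3)@(3, 7): e=[6,0,-2] → ·  [on edge]
    (6,6)@(13, 13): e=[2,0,2] → █  [on edge]
    (7,6)@(15, 13): e=[-6,12,-2] → ·
    (6,7)@(13, 15): e=[14,-20,10] → ·
  covered (1 px):
    · · · · · · · · ·
    · · · · · · · · ·
    · · · · · · · · ·
    · · · · · · · · ·
    · · · · · · · · ·
    · · · · · · · · ·
    · · · · · · █ · ·
    · · · · · · · · ·
    · · · · · · · · ·
    · · · · · · · · ·
T2:
  2·area = 30
  edge (14, 10)→(14, 16): d=(0,6) right/bottom  bias=-1
  edge (14, 16)→(9, 17): d=(-5,1) right/bottom  bias=-1
  edge (9, 17)→(14, 10): d=(5,-7) top-left  bias=+0
    (6,6)@(13, 13): e=[6,16,8] → █
    (7,6)@(15, 13): e=[-6,14,22] → ·
    (5,7)@(11, 15): e=[18,8,4] → █
    (7,7)@(15, 15): e=[-6,4,32] → ·
    (4,8)@(9, 17): e=[30,0,0] → ·  [on edge]
    (5,8)@(11, 17): e=[18,-2,14] → ·
    (6,8)@(13, 17): e=[6,-4,28] → ·
  covered (3 px):
    · · · · · · · · ·
    · · · · · · · · ·
    · · · · · · · · ·
    · · · · · · · · ·
    · · · · · · · · ·
    · · · · · · · · ·
    · · · · · · █ · ·
    · · · · · █ █ · ·
    · · · · · · · · ·
    · · · · · · · · ·
T3:
  2·area = 80
  edge (4, 2)→(13, 1): d=(9,-1) top-left  bias=+0
  edge (13, 1)→(12, 10): d=(-1,9) right/bottom  bias=-1
  edge (12, 10)→(4, 2): d=(-8,-8) top-left  bias=+0
    (1,0)@(3, 1): e=[-10,90,0] → ·  [on edge]
    (6,0)@(13, 1): e=[0,0,80] → ·  [on edge]
    (2,1)@(5, 3): e=[10,70,0] → █  [on edge]
    (3,1)@(7, 3): e=[12,52,16] → █
    (4,1)@(9, 3): e=[14,34,32] → █
    (5,1)@(11, 3): e=[16,16,48] → █
    (6,1)@(13, 3): e=[18,-2,64] → ·
    (2,2)@(5, 5): e=[28,68,-16] → ·
    (3,2)@(7, 5): e=[30,50,0] → █  [on edge]
    (6,2)@(13, 5): e=[36,-4,48] → ·
    (3,3)@(7, 7): e=[48,48,-16] → ·
    (4,3)@(9, 7): e=[50,30,0] → █  [on edge]
    (5,4)@(11, 9): e=[70,10,0] → █  [on edge]
    (6,5)@(13, 11): e=[90,-10,0] → ·  [on edge]
    (7,6)@(15, 13): e=[110,-30,0] → ·  [on edge]
    (8,7)@(17, 15): e=[130,-50,0] → ·  [on edge]
    (5,9)@(11, 19): e=[160,0,-80] → ·  [on edge]
  covered (10 px):
    · · · · · · · · ·
    · · █ █ █ █ · · ·
    · · · █ █ █ · · ·
    · · · · █ █ · · ·
    · · · · · █ · · ·
    · · · · · · · · ·
    · · · · · · · · ·
    · · · · · · · · ·
    · · · · · · · · ·
    · · · · · · · · ·
T4:
  2·area = 26  (B↔C swapped to make it positive)
  edge (18, 2)→(15, 9): d=(-3,7) right/bottom  bias=-1
  edge (15, 9)→(10, 12): d=(-5,3) right/bottom  bias=-1
  edge (10, 12)→(18, 2): d=(8,-10) top-left  bias=+0
    (7,3)@(15, 7): e=[6,10,10] → █
    (8,3)@(17, 7): e=[-8,4,30] → ·
    (6,4)@(13, 9): e=[14,6,6] → █
    (7,4)@(15, 9): e=[0,0,26] → ·  [on edge]
    (5,5)@(11, 11): e=[22,2,2] → █
    (6,5)@(13, 11): e=[8,-4,22] → ·
    (5,6)@(11, 13): e=[16,-8,18] → ·
    (2,7)@(5, 15): e=[52,0,-26] → ·  [on edge]
  covered (3 px):
    · · · · · · · · ·
    · · · · · · · · ·
    · · · · · · · · ·
    · · · · · · · █ ·
    · · · · · · █ · ·
    · · · · · █ · · ·
    · · · · · · · · ·
    · · · · · · · · ·
    · · · · · · · · ·
    · · · · · · · · ·

Result: [55,13,48]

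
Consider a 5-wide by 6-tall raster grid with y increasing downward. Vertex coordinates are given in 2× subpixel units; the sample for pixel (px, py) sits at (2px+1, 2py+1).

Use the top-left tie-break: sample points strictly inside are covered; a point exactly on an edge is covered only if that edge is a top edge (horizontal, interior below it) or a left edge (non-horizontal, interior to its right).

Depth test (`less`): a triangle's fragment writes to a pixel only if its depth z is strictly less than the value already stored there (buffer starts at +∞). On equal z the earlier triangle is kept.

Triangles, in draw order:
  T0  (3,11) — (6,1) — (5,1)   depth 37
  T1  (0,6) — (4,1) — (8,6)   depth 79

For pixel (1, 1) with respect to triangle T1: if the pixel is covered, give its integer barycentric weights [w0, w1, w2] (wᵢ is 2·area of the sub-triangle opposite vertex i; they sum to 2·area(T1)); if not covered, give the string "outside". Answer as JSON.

T0:
  2·area = 10  (B↔C swapped to make it positive)
  edge (3, 11)→(5, 1): d=(2,-10) top-left  bias=+0
  edge (5, 1)→(6, 1): d=(1,0) top-left  bias=+0
  edge (6, 1)→(3, 11): d=(-3,10) right/bottom  bias=-1
    (0,0)@(1, 1): e=[-40,0,50] → .  [on edge]
    (1,0)@(3, 1): e=[-20,0,30] → .  [on edge]
    (2,0)@(5, 1): e=[0,0,10] → X  [on edge]
    (3,0)@(7, 1): e=[20,0,-10] → .  [on edge]
    (4,0)@(9, 1): e=[40,0,-30] → .  [on edge]
    (2,1)@(5, 3): e=[4,2,4] → X
    (3,1)@(7, 3): e=[24,2,-16] → .
    (2,2)@(5, 5): e=[8,4,-2] → .
    (1,5)@(3, 11): e=[0,10,0] → .  [on edge]
  covered (2 px):
    . . X . .
    . . X . .
    . . . . .
    . . . . .
    . . . . .
    . . . . .
T1:
  2·area = 40
  edge (0, 6)→(4, 1): d=(4,-5) top-left  bias=+0
  edge (4, 1)→(8, 6): d=(4,5) right/bottom  bias=-1
  edge (8, 6)→(0, 6): d=(-8,0) right/bottom  bias=-1
    (1,1)@(3, 3): e=[3,13,24] → X
    (2,1)@(5, 3): e=[13,3,24] → X
    (3,1)@(7, 3): e=[23,-7,24] → .
    (0,2)@(1, 5): e=[1,31,8] → X
    (3,2)@(7, 5): e=[31,1,8] → X
    (4,2)@(9, 5): e=[41,-9,8] → .
    (0,3)@(1, 7): e=[9,39,-8] → .
    (1,3)@(3, 7): e=[19,29,-8] → .
    (2,3)@(5, 7): e=[29,19,-8] → .
    (3,3)@(7, 7): e=[39,9,-8] → .
  covered (6 px):
    . . . . .
    . X X . .
    X X X X .
    . . . . .
    . . . . .
    . . . . .

Final: [13,24,3]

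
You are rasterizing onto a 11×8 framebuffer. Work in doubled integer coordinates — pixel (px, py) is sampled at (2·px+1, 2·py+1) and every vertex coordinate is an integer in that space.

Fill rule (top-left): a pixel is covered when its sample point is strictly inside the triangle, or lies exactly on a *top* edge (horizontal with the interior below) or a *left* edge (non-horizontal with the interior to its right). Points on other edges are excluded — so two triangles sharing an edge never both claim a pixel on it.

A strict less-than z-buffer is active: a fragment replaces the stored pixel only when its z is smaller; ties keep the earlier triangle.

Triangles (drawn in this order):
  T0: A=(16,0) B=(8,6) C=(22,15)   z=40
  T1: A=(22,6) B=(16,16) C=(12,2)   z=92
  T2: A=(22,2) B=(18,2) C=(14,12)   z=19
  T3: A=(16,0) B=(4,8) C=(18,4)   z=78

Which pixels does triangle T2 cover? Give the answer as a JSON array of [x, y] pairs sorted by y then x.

T0:
  2·area = 156  (B↔C swapped to make it positive)
  edge (16, 0)→(22, 15): d=(6,15) right/bottom  bias=-1
  edge (22, 15)→(8, 6): d=(-14,-9) top-left  bias=+0
  edge (8, 6)→(16, 0): d=(8,-6) top-left  bias=+0
    (7,0)@(15, 1): e=[21,133,2] → #
    (8,0)@(17, 1): e=[-9,151,14] → ·
    (6,1)@(13, 3): e=[63,87,6] → #
    (8,1)@(17, 3): e=[3,123,30] → #
    (9,1)@(19, 3): e=[-27,141,42] → ·
    (5,2)@(11, 5): e=[105,41,10] → #
    (9,2)@(19, 5): e=[-15,113,58] → ·
    (5,3)@(11, 7): e=[117,13,26] → #
    (9,3)@(19, 7): e=[-3,85,74] → ·
    (5,4)@(11, 9): e=[129,-15,42] → ·
    (6,4)@(13, 9): e=[99,3,54] → #
    (9,4)@(19, 9): e=[9,57,90] → #
  covered (20 px):
    · · · · · · · # · · ·
    · · · · · · # # # · ·
    · · · · · # # # # · ·
    · · · · · # # # # · ·
    · · · · · · # # # # ·
    · · · · · · · · # # ·
    · · · · · · · · · # #
    · · · · · · · · · · ·
T1:
  2·area = 124
  edge (22, 6)→(16, 16): d=(-6,10) right/bottom  bias=-1
  edge (16, 16)→(12, 2): d=(-4,-14) top-left  bias=+0
  edge (12, 2)→(22, 6): d=(10,4) right/bottom  bias=-1
    (6,1)@(13, 3): e=[108,10,6] → #
    (7,1)@(15, 3): e=[88,38,-2] → ·
    (6,2)@(13, 5): e=[96,2,26] → #
    (7,2)@(15, 5): e=[76,30,18] → #
    (8,2)@(17, 5): e=[56,58,10] → #
    (9,2)@(19, 5): e=[36,86,2] → #
    (10,2)@(21, 5): e=[16,114,-6] → ·
    (6,3)@(13, 7): e=[84,-6,46] → ·
    (7,3)@(15, 7): e=[64,22,38] → #
    (10,3)@(21, 7): e=[4,106,14] → #
    (7,4)@(15, 9): e=[52,14,58] → #
    (10,4)@(21, 9): e=[-8,98,34] → ·
    (9,5)@(19, 11): e=[0,62,62] → ·  [on edge]
  covered (15 px):
    · · · · · · · · · · ·
    · · · · · · # · · · ·
    · · · · · · # # # # ·
    · · · · · · · # # # #
    · · · · · · · # # # ·
    · · · · · · · # # · ·
    · · · · · · · · # · ·
    · · · · · · · · · · ·
T2:
  2·area = 40  (B↔C swapped to make it positive)
  edge (22, 2)→(14, 12): d=(-8,10) right/bottom  bias=-1
  edge (14, 12)→(18, 2): d=(4,-10) top-left  bias=+0
  edge (18, 2)→(22, 2): d=(4,0) top-left  bias=+0
    (9,1)@(19, 3): e=[22,14,4] → #
    (10,1)@(21, 3): e=[2,34,4] → #
    (8,2)@(17, 5): e=[26,2,12] → #
    (10,2)@(21, 5): e=[-14,42,12] → ·
    (8,3)@(17, 7): e=[10,10,20] → #
    (9,3)@(19, 7): e=[-10,30,20] → ·
    (8,4)@(17, 9): e=[-6,18,28] → ·
  covered (5 px):
    · · · · · · · · · · ·
    · · · · · · · · · # #
    · · · · · · · · # # ·
    · · · · · · · · # · ·
    · · · · · · · · · · ·
    · · · · · · · · · · ·
    · · · · · · · · · · ·
    · · · · · · · · · · ·
T3:
  2·area = 64  (B↔C swapped to make it positive)
  edge (16, 0)→(18, 4): d=(2,4) right/bottom  bias=-1
  edge (18, 4)→(4, 8): d=(-14,4) right/bottom  bias=-1
  edge (4, 8)→(16, 0): d=(12,-8) top-left  bias=+0
    (7,0)@(15, 1): e=[6,54,4] → #
    (8,0)@(17, 1): e=[-2,46,20] → ·
    (6,1)@(13, 3): e=[18,34,12] → #
    (8,1)@(17, 3): e=[2,18,44] → #
    (9,1)@(19, 3): e=[-6,10,60] → ·
    (4,2)@(9, 5): e=[38,22,4] → #
    (5,2)@(11, 5): e=[30,14,20] → #
    (7,2)@(15, 5): e=[14,-2,52] → ·
    (8,2)@(17, 5): e=[6,-10,68] → ·
    (3,3)@(7, 7): e=[50,2,12] → #
    (4,3)@(9, 7): e=[42,-6,28] → ·
    (5,3)@(11, 7): e=[34,-14,44] → ·
  covered (8 px):
    · · · · · · · # · · ·
    · · · · · · # # # · ·
    · · · · # # # · · · ·
    · · · # · · · · · · ·
    · · · · · · · · · · ·
    · · · · · · · · · · ·
    · · · · · · · · · · ·
    · · · · · · · · · · ·

Final: [[9,1],[10,1],[8,2],[9,2],[8,3]]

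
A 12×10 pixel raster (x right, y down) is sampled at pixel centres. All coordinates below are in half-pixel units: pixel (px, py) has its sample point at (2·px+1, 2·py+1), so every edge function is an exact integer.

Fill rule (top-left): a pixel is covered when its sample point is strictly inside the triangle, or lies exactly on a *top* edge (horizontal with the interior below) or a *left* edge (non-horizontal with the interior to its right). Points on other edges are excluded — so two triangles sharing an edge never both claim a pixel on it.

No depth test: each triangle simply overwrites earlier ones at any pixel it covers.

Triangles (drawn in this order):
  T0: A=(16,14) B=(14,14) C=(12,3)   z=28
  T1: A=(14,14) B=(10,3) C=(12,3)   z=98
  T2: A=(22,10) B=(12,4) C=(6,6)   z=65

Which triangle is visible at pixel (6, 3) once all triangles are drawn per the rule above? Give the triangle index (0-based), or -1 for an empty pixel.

T0:
  2·area = 22
  edge (16, 14)→(14, 14): d=(-2,0) right/bottom  bias=-1
  edge (14, 14)→(12, 3): d=(-2,-11) top-left  bias=+0
  edge (12, 3)→(16, 14): d=(4,11) right/bottom  bias=-1
    (6,3)@(13, 7): e=[14,3,5] → #
    (7,3)@(15, 7): e=[14,25,-17] → ·
    (6,4)@(13, 9): e=[10,-1,13] → ·
    (7,6)@(15, 13): e=[2,13,7] → #
    (8,6)@(17, 13): e=[2,35,-15] → ·
    (7,7)@(15, 15): e=[-2,9,15] → ·
  covered (2 px):
    · · · · · · · · · · · ·
    · · · · · · · · · · · ·
    · · · · · · · · · · · ·
    · · · · · · # · · · · ·
    · · · · · · · · · · · ·
    · · · · · · · · · · · ·
    · · · · · · · # · · · ·
    · · · · · · · · · · · ·
    · · · · · · · · · · · ·
    · · · · · · · · · · · ·
T1:
  2·area = 22
  edge (14, 14)→(10, 3): d=(-4,-11) top-left  bias=+0
  edge (10, 3)→(12, 3): d=(2,0) top-left  bias=+0
  edge (12, 3)→(14, 14): d=(2,11) right/bottom  bias=-1
    (0,1)@(1, 3): e=[-99,0,121] → ·  [on edge]
    (1,1)@(3, 3): e=[-77,0,99] → ·  [on edge]
    (2,1)@(5, 3): e=[-55,0,77] → ·  [on edge]
    (3,1)@(7, 3): e=[-33,0,55] → ·  [on edge]
    (4,1)@(9, 3): e=[-11,0,33] → ·  [on edge]
    (5,1)@(11, 3): e=[11,0,11] → #  [on edge]
    (6,1)@(13, 3): e=[33,0,-11] → ·  [on edge]
    (7,1)@(15, 3): e=[55,0,-33] → ·  [on edge]
    (8,1)@(17, 3): e=[77,0,-55] → ·  [on edge]
    (9,1)@(19, 3): e=[99,0,-77] → ·  [on edge]
    (10,1)@(21, 3): e=[121,0,-99] → ·  [on edge]
    (11,1)@(23, 3): e=[143,0,-121] → ·  [on edge]
  covered (4 px):
    · · · · · · · · · · · ·
    · · · · · # · · · · · ·
    · · · · · # · · · · · ·
    · · · · · · · · · · · ·
    · · · · · · # · · · · ·
    · · · · · · # · · · · ·
    · · · · · · · · · · · ·
    · · · · · · · · · · · ·
    · · · · · · · · · · · ·
    · · · · · · · · · · · ·
T2:
  2·area = 56  (B↔C swapped to make it positive)
  edge (22, 10)→(6, 6): d=(-16,-4) top-left  bias=+0
  edge (6, 6)→(12, 4): d=(6,-2) top-left  bias=+0
  edge (12, 4)→(22, 10): d=(10,6) right/bottom  bias=-1
    (3,0)@(7, 1): e=[84,-28,0] → ·  [on edge]
    (10,0)@(21, 1): e=[140,0,-84] → ·  [on edge]
    (7,1)@(15, 3): e=[84,0,-28] → ·  [on edge]
    (4,2)@(9, 5): e=[28,0,28] → #  [on edge]
    (5,2)@(11, 5): e=[36,4,16] → #
    (6,2)@(13, 5): e=[44,8,4] → #
    (7,2)@(15, 5): e=[52,12,-8] → ·
    (1,3)@(3, 7): e=[-28,0,84] → ·  [on edge]
    (4,3)@(9, 7): e=[-4,12,48] → ·
    (5,3)@(11, 7): e=[4,16,36] → #
    (7,3)@(15, 7): e=[20,24,12] → #
    (8,3)@(17, 7): e=[28,28,0] → ·  [on edge]
  covered (7 px):
    · · · · · · · · · · · ·
    · · · · · · · · · · · ·
    · · · · # # # · · · · ·
    · · · · · # # # · · · ·
    · · · · · · · · · # · ·
    · · · · · · · · · · · ·
    · · · · · · · · · · · ·
    · · · · · · · · · · · ·
    · · · · · · · · · · · ·
    · · · · · · · · · · · ·

Z-buffer (winner per pixel, '.' = empty):
  . . . . . . . . . . . .
  . . . . . 1 . . . . . .
  . . . . 2 2 2 . . . . .
  . . . . . 2 2 2 . . . .
  . . . . . . 1 . . 2 . .
  . . . . . . 1 . . . . .
  . . . . . . . 0 . . . .
  . . . . . . . . . . . .
  . . . . . . . . . . . .
  . . . . . . . . . . . .

Result: 2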